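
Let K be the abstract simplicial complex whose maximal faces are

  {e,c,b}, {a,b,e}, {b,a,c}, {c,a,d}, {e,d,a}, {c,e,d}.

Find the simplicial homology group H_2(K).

Order the vertices as a < b < c < d < e. Listing each simplex with vertices in this order, K has dimension 2 with simplices:

  0-simplices (5): a, b, c, d, e
  1-simplices (9): ab, ac, ad, ae, bc, be, cd, ce, de
  2-simplices (6): abc, abe, acd, ade, bce, cde

Hence C_0 ≅ Z^5, C_1 ≅ Z^9, C_2 ≅ Z^6.

The boundary map ∂_1: C_1 → C_0 maps an edge to its endpoints' difference, ∂[p,q] = q − p. For instance
  ∂be = e − b.
The 5×9 boundary matrix has rank 4 and Smith normal form diag(1,1,1,1).

∂_2: C_2 → C_1 sends each 2-simplex [p,q,r] to [q,r] − [p,r] + [p,q]. For instance
  ∂cde = de − ce + cd,
  ∂ade = de − ae + ad.
The 9×6 boundary matrix has rank 5 and Smith normal form diag(1,1,1,1,1).

Reading off H_k = ker ∂_k / im ∂_{k+1}:

  H_2: rank ker ∂_2 − rank ∂_3 = (6 − 5) − 0 = 1, and there is no ∂_3, so H_2 = Z.

H_2 = Z.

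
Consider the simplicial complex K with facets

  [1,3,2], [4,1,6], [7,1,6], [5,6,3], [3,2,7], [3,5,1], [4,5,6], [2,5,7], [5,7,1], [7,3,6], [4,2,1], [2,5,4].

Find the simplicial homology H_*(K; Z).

H_0 = Z,  H_1 = Z/2,  H_2 = 0.

Fix the vertex order 1 < 2 < 3 < 4 < 5 < 6 < 7 and write every simplex with vertices in increasing order. Then dim K = 2 and the simplices of K are:

  0-simplices (7): [1], [2], [3], [4], [5], [6], [7]
  1-simplices (18): [1,2], [1,3], [1,4], [1,5], [1,6], [1,7], [2,3], [2,4], [2,5], [2,7], [3,5], [3,6], [3,7], [4,5], [4,6], [5,6], [5,7], [6,7]
  2-simplices (12): [1,2,3], [1,2,4], [1,3,5], [1,4,6], [1,5,7], [1,6,7], [2,3,7], [2,4,5], [2,5,7], [3,5,6], [3,6,7], [4,5,6]

so the chain groups are C_0 ≅ Z^7, C_1 ≅ Z^18, C_2 ≅ Z^12.

Boundary ∂_1: C_1 → C_0 sends each edge [p,q] (with p < q) to q − p. For instance
  ∂[3,6] = [6] − [3].
The resulting 7×18 matrix has rank 6, and its Smith normal form has invariant factors (1,1,1,1,1,1).

Boundary ∂_2: C_2 → C_1 sends each 2-simplex [p,q,r] to [q,r] − [p,r] + [p,q]. For instance
  ∂[4,5,6] = [5,6] − [4,6] + [4,5],
  ∂[3,6,7] = [6,7] − [3,7] + [3,6].
This gives a 18×12 integer matrix of rank 12; reducing to Smith normal form yields diagonal entries (1,1,1,1,1,1,1,1,1,1,1,2).

Computing H_k = (kernel of ∂_k) / (image of ∂_{k+1}):

  H_0: rank C_0 − rank ∂_1 = 7 − 6 = 1, and the invariant factors of ∂_1 are all 1, so H_0 = Z.
  H_1: rank ker ∂_1 − rank ∂_2 = (18 − 6) − 12 = 0, and ∂_2 has invariant factor 2 > 1, so H_1 = Z/2.
  H_2: rank ker ∂_2 − rank ∂_3 = (12 − 12) − 0 = 0, and there is no ∂_3, so H_2 = 0.

As a check, the Euler characteristic is 7 − 18 + 12 = 1, which agrees with 1 − 0 + 0 = 1.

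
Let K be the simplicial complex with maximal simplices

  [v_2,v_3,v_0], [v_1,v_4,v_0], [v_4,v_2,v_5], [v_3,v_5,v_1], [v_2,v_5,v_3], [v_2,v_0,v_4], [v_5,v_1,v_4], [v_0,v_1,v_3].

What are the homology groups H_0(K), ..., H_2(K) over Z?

H_0 = Z,  H_1 = 0,  H_2 = Z.

Fix the vertex order v_0 < v_1 < v_2 < v_3 < v_4 < v_5 and write every simplex with vertices in increasing order. Then dim K = 2 and the simplices of K are:

  0-simplices (6): [v_0], [v_1], [v_2], [v_3], [v_4], [v_5]
  1-simplices (12): [v_0,v_1], [v_0,v_2], [v_0,v_3], [v_0,v_4], [v_1,v_3], [v_1,v_4], [v_1,v_5], [v_2,v_3], [v_2,v_4], [v_2,v_5], [v_3,v_5], [v_4,v_5]
  2-simplices (8): [v_0,v_1,v_3], [v_0,v_1,v_4], [v_0,v_2,v_3], [v_0,v_2,v_4], [v_1,v_3,v_5], [v_1,v_4,v_5], [v_2,v_3,v_5], [v_2,v_4,v_5]

Hence C_0 ≅ Z^6, C_1 ≅ Z^12, C_2 ≅ Z^8.

Boundary ∂_1: C_1 → C_0 sends each edge [p,q] (with p < q) to q − p. For instance
  ∂[v_1,v_5] = [v_5] − [v_1].
As a 6×12 matrix over Z this has rank 5, with invariant factors (1,1,1,1,1).

Boundary ∂_2: C_2 → C_1 acts by ∂[p,q,r] = [q,r] − [p,r] + [p,q]. For instance
  ∂[v_1,v_3,v_5] = [v_3,v_5] − [v_1,v_5] + [v_1,v_3],
  ∂[v_0,v_2,v_4] = [v_2,v_4] − [v_0,v_4] + [v_0,v_2].
The resulting 12×8 matrix has rank 7, and its Smith normal form has invariant factors (1,1,1,1,1,1,1).

Reading off H_k = ker ∂_k / im ∂_{k+1}:

  H_0: rank C_0 − rank ∂_1 = 6 − 5 = 1, and the invariant factors of ∂_1 are all 1, so H_0 = Z.
  H_1: rank ker ∂_1 − rank ∂_2 = (12 − 5) − 7 = 0, and the invariant factors of ∂_2 are all 1, so H_1 = 0.
  H_2: rank ker ∂_2 − rank ∂_3 = (8 − 7) − 0 = 1, and there is no ∂_3, so H_2 = Z.

As a check, the Euler characteristic is 6 − 12 + 8 = 2, which agrees with 1 − 0 + 1 = 2.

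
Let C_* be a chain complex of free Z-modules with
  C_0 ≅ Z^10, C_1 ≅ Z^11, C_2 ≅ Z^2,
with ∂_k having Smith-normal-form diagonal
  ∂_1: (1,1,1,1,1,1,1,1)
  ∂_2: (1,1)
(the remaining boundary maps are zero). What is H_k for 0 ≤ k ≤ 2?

H_0: b_0 = 10 − 0 − 8 = 2; torsion from ∂_1 factors > 1: none. So H_0 ≅ Z^2.
H_1: b_1 = 11 − 8 − 2 = 1; torsion from ∂_2 factors > 1: none. So H_1 ≅ Z.
H_2: b_2 = 2 − 2 − 0 = 0; torsion from ∂_3 factors > 1: none. So H_2 ≅ 0.

H_0 ≅ Z^2,  H_1 ≅ Z,  H_2 = 0.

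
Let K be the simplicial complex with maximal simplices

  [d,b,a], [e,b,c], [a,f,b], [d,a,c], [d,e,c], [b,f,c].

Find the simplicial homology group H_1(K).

Fix the vertex order a < b < c < d < e < f and write every simplex with vertices in increasing order. Then dim K = 2 and the simplices of K are:

  0-simplices (6): a, b, c, d, e, f
  1-simplices (12): ab, ac, ad, af, bc, bd, be, bf, cd, ce, cf, de
  2-simplices (6): abd, abf, acd, bce, bcf, cde

giving chain groups C_0 ≅ Z^6, C_1 ≅ Z^12, C_2 ≅ Z^6.

The boundary map ∂_1: C_1 → C_0 sends each edge [p,q] (with p < q) to q − p.
This gives a 6×12 integer matrix of rank 5; reducing to Smith normal form yields diagonal entries (1,1,1,1,1).

Boundary ∂_2: C_2 → C_1 acts by ∂[p,q,r] = [q,r] − [p,r] + [p,q]. For instance
  ∂acd = cd − ad + ac,
  ∂abf = bf − af + ab.
The resulting 12×6 matrix has rank 6, and its Smith normal form has invariant factors (1,1,1,1,1,1).

Computing H_k = (kernel of ∂_k) / (image of ∂_{k+1}):

  H_1: rank ker ∂_1 − rank ∂_2 = (12 − 5) − 6 = 1, and the invariant factors of ∂_2 are all 1, so H_1 ≅ Z.

H_1 = Z.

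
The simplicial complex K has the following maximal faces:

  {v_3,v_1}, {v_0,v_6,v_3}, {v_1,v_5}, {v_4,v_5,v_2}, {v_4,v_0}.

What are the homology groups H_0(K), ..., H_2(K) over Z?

H_0 = Z,  H_1 = Z,  H_2 = 0.

Order the vertices as v_0 < v_1 < v_2 < v_3 < v_4 < v_5 < v_6. Listing each simplex with vertices in this order, K has dimension 2 with simplices:

  0-simplices (7): [v_0], [v_1], [v_2], [v_3], [v_4], [v_5], [v_6]
  1-simplices (9): [v_0,v_3], [v_0,v_4], [v_0,v_6], [v_1,v_3], [v_1,v_5], [v_2,v_4], [v_2,v_5], [v_3,v_6], [v_4,v_5]
  2-simplices (2): [v_0,v_3,v_6], [v_2,v_4,v_5]

Hence C_0 ≅ Z^7, C_1 ≅ Z^9, C_2 ≅ Z^2.

∂_1: C_1 → C_0 maps an edge to its endpoints' difference, ∂[p,q] = q − p. For instance
  ∂[v_3,v_6] = [v_6] − [v_3].
The 7×9 boundary matrix has rank 6 and Smith normal form diag(1,1,1,1,1,1).

Boundary ∂_2: C_2 → C_1 sends each 2-simplex [p,q,r] to [q,r] − [p,r] + [p,q]. For instance
  ∂[v_0,v_3,v_6] = [v_3,v_6] − [v_0,v_6] + [v_0,v_3],
  ∂[v_2,v_4,v_5] = [v_4,v_5] − [v_2,v_5] + [v_2,v_4].
The 9×2 boundary matrix has rank 2 and Smith normal form diag(1,1).

From H_k ≅ ker(∂_k) / im(∂_{k+1}) we obtain:

  H_0: rank C_0 − rank ∂_1 = 7 − 6 = 1, and the invariant factors of ∂_1 are all 1, so H_0 = Z.
  H_1: rank ker ∂_1 − rank ∂_2 = (9 − 6) − 2 = 1, and the invariant factors of ∂_2 are all 1, so H_1 = Z.
  H_2: rank ker ∂_2 − rank ∂_3 = (2 − 2) − 0 = 0, and there is no ∂_3, so H_2 = 0.

As a check, the Euler characteristic is 7 − 9 + 2 = 0, which agrees with 1 − 1 + 0 = 0.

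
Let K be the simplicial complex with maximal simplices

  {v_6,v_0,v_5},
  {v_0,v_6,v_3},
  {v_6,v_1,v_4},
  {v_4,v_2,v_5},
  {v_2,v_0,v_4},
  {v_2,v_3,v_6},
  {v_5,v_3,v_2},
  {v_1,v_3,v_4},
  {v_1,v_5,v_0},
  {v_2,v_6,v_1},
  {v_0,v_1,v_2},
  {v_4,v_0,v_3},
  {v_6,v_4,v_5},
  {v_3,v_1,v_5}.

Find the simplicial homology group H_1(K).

H_1 = Z^2.

Fix the vertex order v_0 < v_1 < v_2 < v_3 < v_4 < v_5 < v_6 and write every simplex with vertices in increasing order. Then dim K = 2 and the simplices of K are:

  0-simplices (7): [v_0], [v_1], [v_2], [v_3], [v_4], [v_5], [v_6]
  1-simplices (21): (21 of them)
  2-simplices (14): (14 of them)

so the chain groups are C_0 ≅ Z^7, C_1 ≅ Z^21, C_2 ≅ Z^14.

∂_1: C_1 → C_0 sends each edge [p,q] (with p < q) to q − p.
This gives a 7×21 integer matrix of rank 6; reducing to Smith normal form yields diagonal entries (1,1,1,1,1,1).

The boundary map ∂_2: C_2 → C_1 acts by ∂[p,q,r] = [q,r] − [p,r] + [p,q]. For instance
  ∂[v_2,v_3,v_5] = [v_3,v_5] − [v_2,v_5] + [v_2,v_3],
  ∂[v_4,v_5,v_6] = [v_5,v_6] − [v_4,v_6] + [v_4,v_5].
This gives a 21×14 integer matrix of rank 13; reducing to Smith normal form yields diagonal entries (1,1,1,1,1,1,1,1,1,1,1,1,1).

Reading off H_k = ker ∂_k / im ∂_{k+1}:

  H_1: rank ker ∂_1 − rank ∂_2 = (21 − 6) − 13 = 2, and the invariant factors of ∂_2 are all 1, so H_1 = Z^2.

(K is a triangulation of the torus T^2.)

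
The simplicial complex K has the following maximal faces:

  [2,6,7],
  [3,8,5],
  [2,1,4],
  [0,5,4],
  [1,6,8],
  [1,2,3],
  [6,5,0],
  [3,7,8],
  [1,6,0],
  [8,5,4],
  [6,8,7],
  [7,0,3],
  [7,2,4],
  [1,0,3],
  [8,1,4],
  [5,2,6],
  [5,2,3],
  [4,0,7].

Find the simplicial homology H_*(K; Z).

Order the vertices as 0 < 1 < 2 < 3 < 4 < 5 < 6 < 7 < 8. Listing each simplex with vertices in this order, K has dimension 2 with simplices:

  0-simplices (9): [0], [1], [2], [3], [4], [5], [6], [7], [8]
  1-simplices (27): (27 of them)
  2-simplices (18): [0,1,3], [0,1,6], [0,3,7], [0,4,5], [0,4,7], [0,5,6], [1,2,3], [1,2,4], [1,4,8], [1,6,8], [2,3,5], [2,4,7], [2,5,6], [2,6,7], [3,5,8], [3,7,8], [4,5,8], [6,7,8]

Hence C_0 ≅ Z^9, C_1 ≅ Z^27, C_2 ≅ Z^18.

Boundary ∂_1: C_1 → C_0 sends each edge [p,q] (with p < q) to q − p.
This gives a 9×27 integer matrix of rank 8; reducing to Smith normal form yields diagonal entries (1,1,1,1,1,1,1,1).

∂_2: C_2 → C_1 sends each 2-simplex [p,q,r] to [q,r] − [p,r] + [p,q]. For instance
  ∂[0,1,3] = [1,3] − [0,3] + [0,1],
  ∂[1,6,8] = [6,8] − [1,8] + [1,6].
The 27×18 boundary matrix has rank 17 and Smith normal form diag(1,1,1,1,1,1,1,1,1,1,1,1,1,1,1,1,1).

Reading off H_k = ker ∂_k / im ∂_{k+1}:

  H_0: rank C_0 − rank ∂_1 = 9 − 8 = 1, and the invariant factors of ∂_1 are all 1, so H_0 = Z.
  H_1: rank ker ∂_1 − rank ∂_2 = (27 − 8) − 17 = 2, and the invariant factors of ∂_2 are all 1, so H_1 = Z^2.
  H_2: rank ker ∂_2 − rank ∂_3 = (18 − 17) − 0 = 1, and there is no ∂_3, so H_2 = Z.

As a check, the Euler characteristic is 9 − 27 + 18 = 0, which agrees with 1 − 2 + 1 = 0.

H_0 ≅ Z,  H_1 ≅ Z^2,  H_2 ≅ Z.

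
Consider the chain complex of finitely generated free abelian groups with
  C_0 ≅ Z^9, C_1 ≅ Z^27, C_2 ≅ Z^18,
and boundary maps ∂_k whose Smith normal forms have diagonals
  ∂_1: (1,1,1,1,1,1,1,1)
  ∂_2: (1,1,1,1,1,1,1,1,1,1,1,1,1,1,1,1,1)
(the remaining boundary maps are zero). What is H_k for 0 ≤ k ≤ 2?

H_0: b_0 = 9 − 0 − 8 = 1; torsion from ∂_1 factors > 1: none. So H_0 = Z.
H_1: b_1 = 27 − 8 − 17 = 2; torsion from ∂_2 factors > 1: none. So H_1 = Z^2.
H_2: b_2 = 18 − 17 − 0 = 1; torsion from ∂_3 factors > 1: none. So H_2 = Z.

H_0 = Z,  H_1 = Z^2,  H_2 = Z.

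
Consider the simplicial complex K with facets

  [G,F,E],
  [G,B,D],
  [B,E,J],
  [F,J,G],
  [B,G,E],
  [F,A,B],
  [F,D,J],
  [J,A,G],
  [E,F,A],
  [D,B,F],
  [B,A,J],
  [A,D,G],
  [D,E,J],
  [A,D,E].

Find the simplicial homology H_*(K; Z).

Take the total order A < B < D < E < F < G < J on the vertex set. Then K (dimension 2) consists of the simplices:

  0-simplices (7): A, B, D, E, F, G, J
  1-simplices (21): AB, AD, AE, AF, AG, AJ, BD, BE, BF, BG, BJ, DE, DF, DG, DJ, EF, EG, EJ, FG, FJ, GJ
  2-simplices (14): ABF, ABJ, ADE, ADG, AEF, AGJ, BDF, BDG, BEG, BEJ, DEJ, DFJ, EFG, FGJ

Hence C_0 ≅ Z^7, C_1 ≅ Z^21, C_2 ≅ Z^14.

Boundary ∂_1: C_1 → C_0 sends each edge [p,q] (with p < q) to q − p. For instance
  ∂EG = G − E.
As a 7×21 matrix over Z this has rank 6, with invariant factors (1,1,1,1,1,1).

The boundary map ∂_2: C_2 → C_1 maps a triangle to the signed sum of its edges. For instance
  ∂AEF = EF − AF + AE,
  ∂BDF = DF − BF + BD.
This gives a 21×14 integer matrix of rank 13; reducing to Smith normal form yields diagonal entries (1,1,1,1,1,1,1,1,1,1,1,1,1).

From H_k ≅ ker(∂_k) / im(∂_{k+1}) we obtain:

  H_0: rank C_0 − rank ∂_1 = 7 − 6 = 1, and the invariant factors of ∂_1 are all 1, so H_0 = Z.
  H_1: rank ker ∂_1 − rank ∂_2 = (21 − 6) − 13 = 2, and the invariant factors of ∂_2 are all 1, so H_1 = Z^2.
  H_2: rank ker ∂_2 − rank ∂_3 = (14 − 13) − 0 = 1, and there is no ∂_3, so H_2 = Z.

As a check, the Euler characteristic is 7 − 21 + 14 = 0, which agrees with 1 − 2 + 1 = 0.

H_0 ≅ Z,  H_1 ≅ Z^2,  H_2 ≅ Z.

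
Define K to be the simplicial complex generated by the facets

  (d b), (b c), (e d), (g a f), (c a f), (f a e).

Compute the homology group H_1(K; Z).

H_1 = Z.

Fix the vertex order a < b < c < d < e < f < g and write every simplex with vertices in increasing order. Then dim K = 2 and the simplices of K are:

  0-simplices (7): a, b, c, d, e, f, g
  1-simplices (10): ac, ae, af, ag, bc, bd, cf, de, ef, fg
  2-simplices (3): acf, aef, afg

giving chain groups C_0 ≅ Z^7, C_1 ≅ Z^10, C_2 ≅ Z^3.

∂_1: C_1 → C_0 maps an edge to its endpoints' difference, ∂[p,q] = q − p. For instance
  ∂bd = d − b.
The 7×10 boundary matrix has rank 6 and Smith normal form diag(1,1,1,1,1,1).

The boundary map ∂_2: C_2 → C_1 maps a triangle to the signed sum of its edges. For instance
  ∂afg = fg − ag + af,
  ∂aef = ef − af + ae.
As a 10×3 matrix over Z this has rank 3, with invariant factors (1,1,1).

Reading off H_k = ker ∂_k / im ∂_{k+1}:

  H_1: rank ker ∂_1 − rank ∂_2 = (10 − 6) − 3 = 1, and the invariant factors of ∂_2 are all 1, so H_1 ≅ Z.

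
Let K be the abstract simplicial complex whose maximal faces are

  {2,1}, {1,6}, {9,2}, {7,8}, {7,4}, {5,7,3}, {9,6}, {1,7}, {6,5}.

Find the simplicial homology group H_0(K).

K has 9 vertices, 11 edges, 1 triangle.
rank ∂_0 = 0, rank ∂_1 = 8 ⇒ b_0 = 9 − 0 − 8 = 1; all invariant factors of ∂_1 are 1 so no torsion. So H_0 = Z.

H_0 = Z.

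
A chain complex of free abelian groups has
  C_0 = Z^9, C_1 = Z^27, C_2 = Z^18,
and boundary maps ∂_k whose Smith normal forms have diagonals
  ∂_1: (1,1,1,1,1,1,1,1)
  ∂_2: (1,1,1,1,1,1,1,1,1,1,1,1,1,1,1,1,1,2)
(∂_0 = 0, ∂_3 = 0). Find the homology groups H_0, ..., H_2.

H_0: b_0 = 9 − 0 − 8 = 1; torsion from ∂_1 factors > 1: none. So H_0 = Z.
H_1: b_1 = 27 − 8 − 18 = 1; torsion from ∂_2 factors > 1: [2]. So H_1 = Z ⊕ Z/2Z.
H_2: b_2 = 18 − 18 − 0 = 0; torsion from ∂_3 factors > 1: none. So H_2 = 0.

H_0 = Z,  H_1 = Z ⊕ Z/2Z,  H_2 = 0.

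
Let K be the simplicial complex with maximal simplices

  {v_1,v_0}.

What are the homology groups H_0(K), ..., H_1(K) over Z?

H_0 = Z,  H_1 = 0.

Take the total order v_0 < v_1 on the vertex set. Then K (dimension 1) consists of the simplices:

  0-simplices (2): [v_0], [v_1]
  1-simplices (1): [v_0,v_1]

giving chain groups C_0 ≅ Z^2, C_1 ≅ Z^1.

Boundary ∂_1: C_1 → C_0 sends each edge [p,q] (with p < q) to q − p.
As a 2×1 matrix over Z this has rank 1, with invariant factors (1).

Reading off H_k = ker ∂_k / im ∂_{k+1}:

  H_0: rank C_0 − rank ∂_1 = 2 − 1 = 1, and the invariant factors of ∂_1 are all 1, so H_0 = Z.
  H_1: rank ker ∂_1 − rank ∂_2 = (1 − 1) − 0 = 0, and there is no ∂_2, so H_1 = 0.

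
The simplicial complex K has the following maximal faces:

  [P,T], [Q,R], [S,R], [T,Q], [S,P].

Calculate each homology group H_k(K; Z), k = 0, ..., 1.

Take the total order P < Q < R < S < T on the vertex set. Then K (dimension 1) consists of the simplices:

  0-simplices (5): P, Q, R, S, T
  1-simplices (5): PS, PT, QR, QT, RS

Hence C_0 ≅ Z^5, C_1 ≅ Z^5.

∂_1: C_1 → C_0 maps an edge to its endpoints' difference, ∂[p,q] = q − p.
As a 5×5 matrix over Z this has rank 4, with invariant factors (1,1,1,1).

Now H_k = ker ∂_k / im ∂_{k+1}, so:

  H_0: rank C_0 − rank ∂_1 = 5 − 4 = 1, and the invariant factors of ∂_1 are all 1, so H_0 = Z.
  H_1: rank ker ∂_1 − rank ∂_2 = (5 − 4) − 0 = 1, and there is no ∂_2, so H_1 = Z.

(K is a triangulation of the circle S^1.)

H_0 = Z,  H_1 = Z.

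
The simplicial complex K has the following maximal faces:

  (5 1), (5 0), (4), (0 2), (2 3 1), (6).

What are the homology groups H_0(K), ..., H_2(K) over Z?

Fix the vertex order 0 < 1 < 2 < 3 < 4 < 5 < 6 and write every simplex with vertices in increasing order. Then dim K = 2 and the simplices of K are:

  0-simplices (7): [0], [1], [2], [3], [4], [5], [6]
  1-simplices (6): [0,2], [0,5], [1,2], [1,3], [1,5], [2,3]
  2-simplices (1): [1,2,3]

Hence C_0 ≅ Z^7, C_1 ≅ Z^6, C_2 ≅ Z^1.

The boundary map ∂_1: C_1 → C_0 is given by ∂[p,q] = [q] − [p]. For instance
  ∂[1,5] = [5] − [1].
The 7×6 boundary matrix has rank 4 and Smith normal form diag(1,1,1,1).

The boundary map ∂_2: C_2 → C_1 sends each 2-simplex [p,q,r] to [q,r] − [p,r] + [p,q]. For instance
  ∂[1,2,3] = [2,3] − [1,3] + [1,2].
This gives a 6×1 integer matrix of rank 1; reducing to Smith normal form yields diagonal entries (1).

Computing H_k = (kernel of ∂_k) / (image of ∂_{k+1}):

  H_0: rank C_0 − rank ∂_1 = 7 − 4 = 3, and the invariant factors of ∂_1 are all 1, so H_0 ≅ Z^3.
  H_1: rank ker ∂_1 − rank ∂_2 = (6 − 4) − 1 = 1, and the invariant factors of ∂_2 are all 1, so H_1 ≅ Z.
  H_2: rank ker ∂_2 − rank ∂_3 = (1 − 1) − 0 = 0, and there is no ∂_3, so H_2 ≅ 0.

As a check, the Euler characteristic is 7 − 6 + 1 = 2, which agrees with 3 − 1 + 0 = 2.

H_0 ≅ Z^3,  H_1 ≅ Z,  H_2 = 0.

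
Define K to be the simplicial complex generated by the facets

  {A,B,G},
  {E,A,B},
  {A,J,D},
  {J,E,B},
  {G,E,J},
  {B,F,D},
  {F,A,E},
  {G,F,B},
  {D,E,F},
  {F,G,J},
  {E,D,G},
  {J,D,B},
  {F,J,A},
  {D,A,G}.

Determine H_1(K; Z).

H_1 ≅ Z^2.

We work with the vertex ordering A < B < D < E < F < G < J. The simplices of K, each written with vertices in increasing order, are:

  0-simplices (7): A, B, D, E, F, G, J
  1-simplices (21): AB, AD, AE, AF, AG, AJ, BD, BE, BF, BG, BJ, DE, DF, DG, DJ, EF, EG, EJ, FG, FJ, GJ
  2-simplices (14): ABE, ABG, ADG, ADJ, AEF, AFJ, BDF, BDJ, BEJ, BFG, DEF, DEG, EGJ, FGJ

giving chain groups C_0 ≅ Z^7, C_1 ≅ Z^21, C_2 ≅ Z^14.

∂_1: C_1 → C_0 maps an edge to its endpoints' difference, ∂[p,q] = q − p.
The 7×21 boundary matrix has rank 6 and Smith normal form diag(1,1,1,1,1,1).

∂_2: C_2 → C_1 acts by ∂[p,q,r] = [q,r] − [p,r] + [p,q]. For instance
  ∂BEJ = EJ − BJ + BE,
  ∂ADJ = DJ − AJ + AD.
The resulting 21×14 matrix has rank 13, and its Smith normal form has invariant factors (1,1,1,1,1,1,1,1,1,1,1,1,1).

From H_k ≅ ker(∂_k) / im(∂_{k+1}) we obtain:

  H_1: rank ker ∂_1 − rank ∂_2 = (21 − 6) − 13 = 2, and the invariant factors of ∂_2 are all 1, so H_1 ≅ Z^2.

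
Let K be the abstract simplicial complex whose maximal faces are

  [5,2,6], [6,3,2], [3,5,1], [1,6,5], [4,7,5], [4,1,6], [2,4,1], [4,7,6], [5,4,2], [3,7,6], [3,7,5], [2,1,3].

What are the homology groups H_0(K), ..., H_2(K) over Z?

We work with the vertex ordering 1 < 2 < 3 < 4 < 5 < 6 < 7. The simplices of K, each written with vertices in increasing order, are:

  0-simplices (7): [1], [2], [3], [4], [5], [6], [7]
  1-simplices (18): [1,2], [1,3], [1,4], [1,5], [1,6], [2,3], [2,4], [2,5], [2,6], [3,5], [3,6], [3,7], [4,5], [4,6], [4,7], [5,6], [5,7], [6,7]
  2-simplices (12): [1,2,3], [1,2,4], [1,3,5], [1,4,6], [1,5,6], [2,3,6], [2,4,5], [2,5,6], [3,5,7], [3,6,7], [4,5,7], [4,6,7]

so the chain groups are C_0 ≅ Z^7, C_1 ≅ Z^18, C_2 ≅ Z^12.

The boundary map ∂_1: C_1 → C_0 maps an edge to its endpoints' difference, ∂[p,q] = q − p. For instance
  ∂[1,6] = [6] − [1].
As a 7×18 matrix over Z this has rank 6, with invariant factors (1,1,1,1,1,1).

Boundary ∂_2: C_2 → C_1 sends each 2-simplex [p,q,r] to [q,r] − [p,r] + [p,q]. For instance
  ∂[4,6,7] = [6,7] − [4,7] + [4,6],
  ∂[2,5,6] = [5,6] − [2,6] + [2,5].
As a 18×12 matrix over Z this has rank 12, with invariant factors (1,1,1,1,1,1,1,1,1,1,1,2).

Reading off H_k = ker ∂_k / im ∂_{k+1}:

  H_0: rank C_0 − rank ∂_1 = 7 − 6 = 1, and the invariant factors of ∂_1 are all 1, so H_0 = Z.
  H_1: rank ker ∂_1 − rank ∂_2 = (18 − 6) − 12 = 0, and ∂_2 has invariant factor 2 > 1, so H_1 = Z/2Z.
  H_2: rank ker ∂_2 − rank ∂_3 = (12 − 12) − 0 = 0, and there is no ∂_3, so H_2 = 0.

As a check, the Euler characteristic is 7 − 18 + 12 = 1, which agrees with 1 − 0 + 0 = 1.

H_0 ≅ Z,  H_1 ≅ Z/2Z,  H_2 = 0.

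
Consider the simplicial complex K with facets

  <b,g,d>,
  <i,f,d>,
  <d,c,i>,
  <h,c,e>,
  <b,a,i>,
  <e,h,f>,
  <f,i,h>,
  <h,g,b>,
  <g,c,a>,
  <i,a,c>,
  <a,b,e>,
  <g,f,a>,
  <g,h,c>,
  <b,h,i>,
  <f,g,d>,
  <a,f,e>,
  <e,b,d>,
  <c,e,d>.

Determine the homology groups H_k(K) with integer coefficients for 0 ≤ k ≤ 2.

H_0 ≅ Z,  H_1 ≅ Z^2,  H_2 ≅ Z.

We work with the vertex ordering a < b < c < d < e < f < g < h < i. The simplices of K, each written with vertices in increasing order, are:

  0-simplices (9): a, b, c, d, e, f, g, h, i
  1-simplices (27): ab, ac, ae, af, ag, ai, bd, be, bg, bh, bi, cd, ce, cg, ch, ci, de, df, dg, di, ef, eh, fg, fh, fi, gh, hi
  2-simplices (18): abe, abi, acg, aci, aef, afg, bde, bdg, bgh, bhi, cde, cdi, ceh, cgh, dfg, dfi, efh, fhi

giving chain groups C_0 ≅ Z^9, C_1 ≅ Z^27, C_2 ≅ Z^18.

∂_1: C_1 → C_0 sends each edge [p,q] (with p < q) to q − p. For instance
  ∂ai = i − a.
The resulting 9×27 matrix has rank 8, and its Smith normal form has invariant factors (1,1,1,1,1,1,1,1).

∂_2: C_2 → C_1 acts by ∂[p,q,r] = [q,r] − [p,r] + [p,q]. For instance
  ∂fhi = hi − fi + fh,
  ∂acg = cg − ag + ac.
As a 27×18 matrix over Z this has rank 17, with invariant factors (1,1,1,1,1,1,1,1,1,1,1,1,1,1,1,1,1).

From H_k ≅ ker(∂_k) / im(∂_{k+1}) we obtain:

  H_0: rank C_0 − rank ∂_1 = 9 − 8 = 1, and the invariant factors of ∂_1 are all 1, so H_0 = Z.
  H_1: rank ker ∂_1 − rank ∂_2 = (27 − 8) − 17 = 2, and the invariant factors of ∂_2 are all 1, so H_1 = Z^2.
  H_2: rank ker ∂_2 − rank ∂_3 = (18 − 17) − 0 = 1, and there is no ∂_3, so H_2 = Z.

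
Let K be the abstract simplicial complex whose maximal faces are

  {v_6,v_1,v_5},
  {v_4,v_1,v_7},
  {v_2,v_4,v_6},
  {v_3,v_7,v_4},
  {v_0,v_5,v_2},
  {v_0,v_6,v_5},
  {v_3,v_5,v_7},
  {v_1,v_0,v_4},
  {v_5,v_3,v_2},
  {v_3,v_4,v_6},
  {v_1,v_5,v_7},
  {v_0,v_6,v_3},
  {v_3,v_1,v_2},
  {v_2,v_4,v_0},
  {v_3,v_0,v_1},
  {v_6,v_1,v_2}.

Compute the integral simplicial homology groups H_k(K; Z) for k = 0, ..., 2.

Order the vertices as v_0 < v_1 < v_2 < v_3 < v_4 < v_5 < v_6 < v_7. Listing each simplex with vertices in this order, K has dimension 2 with simplices:

  0-simplices (8): [v_0], [v_1], [v_2], [v_3], [v_4], [v_5], [v_6], [v_7]
  1-simplices (24): (24 of them)
  2-simplices (16): (16 of them)

so the chain groups are C_0 ≅ Z^8, C_1 ≅ Z^24, C_2 ≅ Z^16.

Boundary ∂_1: C_1 → C_0 is given by ∂[p,q] = [q] − [p]. For instance
  ∂[v_4,v_6] = [v_6] − [v_4].
The 8×24 boundary matrix has rank 7 and Smith normal form diag(1,1,1,1,1,1,1).

∂_2: C_2 → C_1 acts by ∂[p,q,r] = [q,r] − [p,r] + [p,q]. For instance
  ∂[v_0,v_1,v_4] = [v_1,v_4] − [v_0,v_4] + [v_0,v_1],
  ∂[v_0,v_5,v_6] = [v_5,v_6] − [v_0,v_6] + [v_0,v_5].
This gives a 24×16 integer matrix of rank 15; reducing to Smith normal form yields diagonal entries (1,1,1,1,1,1,1,1,1,1,1,1,1,1,1).

Reading off H_k = ker ∂_k / im ∂_{k+1}:

  H_0: rank C_0 − rank ∂_1 = 8 − 7 = 1, and the invariant factors of ∂_1 are all 1, so H_0 ≅ Z.
  H_1: rank ker ∂_1 − rank ∂_2 = (24 − 7) − 15 = 2, and the invariant factors of ∂_2 are all 1, so H_1 ≅ Z^2.
  H_2: rank ker ∂_2 − rank ∂_3 = (16 − 15) − 0 = 1, and there is no ∂_3, so H_2 ≅ Z.

As a check, the Euler characteristic is 8 − 24 + 16 = 0, which agrees with 1 − 2 + 1 = 0.
(K is a triangulation of the torus T^2.)

H_0 = Z,  H_1 = Z^2,  H_2 = Z.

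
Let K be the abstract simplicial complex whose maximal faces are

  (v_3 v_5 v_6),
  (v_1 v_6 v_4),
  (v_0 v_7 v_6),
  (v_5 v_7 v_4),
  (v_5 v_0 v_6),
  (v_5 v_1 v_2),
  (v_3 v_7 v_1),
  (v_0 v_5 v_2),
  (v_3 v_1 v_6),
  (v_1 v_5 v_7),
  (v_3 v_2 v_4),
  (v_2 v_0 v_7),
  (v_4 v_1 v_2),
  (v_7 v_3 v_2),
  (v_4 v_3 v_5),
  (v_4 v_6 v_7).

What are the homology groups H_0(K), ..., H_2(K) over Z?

H_0 ≅ Z,  H_1 ≅ Z^2,  H_2 ≅ Z.

Fix the vertex order v_0 < v_1 < v_2 < v_3 < v_4 < v_5 < v_6 < v_7 and write every simplex with vertices in increasing order. Then dim K = 2 and the simplices of K are:

  0-simplices (8): [v_0], [v_1], [v_2], [v_3], [v_4], [v_5], [v_6], [v_7]
  1-simplices (24): (24 of them)
  2-simplices (16): (16 of them)

Hence C_0 ≅ Z^8, C_1 ≅ Z^24, C_2 ≅ Z^16.

∂_1: C_1 → C_0 sends each edge [p,q] (with p < q) to q − p.
This gives a 8×24 integer matrix of rank 7; reducing to Smith normal form yields diagonal entries (1,1,1,1,1,1,1).

The boundary map ∂_2: C_2 → C_1 maps a triangle to the signed sum of its edges. For instance
  ∂[v_1,v_3,v_7] = [v_3,v_7] − [v_1,v_7] + [v_1,v_3],
  ∂[v_1,v_4,v_6] = [v_4,v_6] − [v_1,v_6] + [v_1,v_4].
This gives a 24×16 integer matrix of rank 15; reducing to Smith normal form yields diagonal entries (1,1,1,1,1,1,1,1,1,1,1,1,1,1,1).

Now H_k = ker ∂_k / im ∂_{k+1}, so:

  H_0: rank C_0 − rank ∂_1 = 8 − 7 = 1, and the invariant factors of ∂_1 are all 1, so H_0 = Z.
  H_1: rank ker ∂_1 − rank ∂_2 = (24 − 7) − 15 = 2, and the invariant factors of ∂_2 are all 1, so H_1 = Z^2.
  H_2: rank ker ∂_2 − rank ∂_3 = (16 − 15) − 0 = 1, and there is no ∂_3, so H_2 = Z.

As a check, the Euler characteristic is 8 − 24 + 16 = 0, which agrees with 1 − 2 + 1 = 0.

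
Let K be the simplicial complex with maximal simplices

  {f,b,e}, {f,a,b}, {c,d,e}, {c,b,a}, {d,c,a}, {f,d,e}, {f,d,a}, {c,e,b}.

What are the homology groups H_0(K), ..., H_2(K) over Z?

Fix the vertex order a < b < c < d < e < f and write every simplex with vertices in increasing order. Then dim K = 2 and the simplices of K are:

  0-simplices (6): a, b, c, d, e, f
  1-simplices (12): ab, ac, ad, af, bc, be, bf, cd, ce, de, df, ef
  2-simplices (8): abc, abf, acd, adf, bce, bef, cde, def

so the chain groups are C_0 ≅ Z^6, C_1 ≅ Z^12, C_2 ≅ Z^8.

∂_1: C_1 → C_0 sends each edge [p,q] (with p < q) to q − p. For instance
  ∂ce = e − c.
As a 6×12 matrix over Z this has rank 5, with invariant factors (1,1,1,1,1).

The boundary map ∂_2: C_2 → C_1 sends each 2-simplex [p,q,r] to [q,r] − [p,r] + [p,q]. For instance
  ∂cde = de − ce + cd,
  ∂adf = df − af + ad.
This gives a 12×8 integer matrix of rank 7; reducing to Smith normal form yields diagonal entries (1,1,1,1,1,1,1).

Reading off H_k = ker ∂_k / im ∂_{k+1}:

  H_0: rank C_0 − rank ∂_1 = 6 − 5 = 1, and the invariant factors of ∂_1 are all 1, so H_0 ≅ Z.
  H_1: rank ker ∂_1 − rank ∂_2 = (12 − 5) − 7 = 0, and the invariant factors of ∂_2 are all 1, so H_1 ≅ 0.
  H_2: rank ker ∂_2 − rank ∂_3 = (8 − 7) − 0 = 1, and there is no ∂_3, so H_2 ≅ Z.

As a check, the Euler characteristic is 6 − 12 + 8 = 2, which agrees with 1 − 0 + 1 = 2.
(K is a triangulation of the 2-sphere S^2.)

H_0 = Z,  H_1 = 0,  H_2 = Z.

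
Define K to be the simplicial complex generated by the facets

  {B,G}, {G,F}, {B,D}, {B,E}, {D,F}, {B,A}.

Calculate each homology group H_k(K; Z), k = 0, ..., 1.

H_0 ≅ Z,  H_1 ≅ Z.

Order the vertices as A < B < D < E < F < G. Listing each simplex with vertices in this order, K has dimension 1 with simplices:

  0-simplices (6): A, B, D, E, F, G
  1-simplices (6): AB, BD, BE, BG, DF, FG

giving chain groups C_0 ≅ Z^6, C_1 ≅ Z^6.

∂_1: C_1 → C_0 sends each edge [p,q] (with p < q) to q − p. For instance
  ∂BG = G − B.
As a 6×6 matrix over Z this has rank 5, with invariant factors (1,1,1,1,1).

From H_k ≅ ker(∂_k) / im(∂_{k+1}) we obtain:

  H_0: rank C_0 − rank ∂_1 = 6 − 5 = 1, and the invariant factors of ∂_1 are all 1, so H_0 = Z.
  H_1: rank ker ∂_1 − rank ∂_2 = (6 − 5) − 0 = 1, and there is no ∂_2, so H_1 = Z.

As a check, the Euler characteristic is 6 − 6 = 0, which agrees with 1 − 1 = 0.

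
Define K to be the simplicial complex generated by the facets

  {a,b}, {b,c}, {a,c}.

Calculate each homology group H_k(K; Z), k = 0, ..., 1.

H_0 = Z,  H_1 = Z.

Order the vertices as a < b < c. Listing each simplex with vertices in this order, K has dimension 1 with simplices:

  0-simplices (3): a, b, c
  1-simplices (3): ab, ac, bc

giving chain groups C_0 ≅ Z^3, C_1 ≅ Z^3.

∂_1: C_1 → C_0 sends each edge [p,q] (with p < q) to q − p. For instance
  ∂ac = c − a.
As a 3×3 matrix over Z this has rank 2, with invariant factors (1,1).

Reading off H_k = ker ∂_k / im ∂_{k+1}:

  H_0: rank C_0 − rank ∂_1 = 3 − 2 = 1, and the invariant factors of ∂_1 are all 1, so H_0 ≅ Z.
  H_1: rank ker ∂_1 − rank ∂_2 = (3 − 2) − 0 = 1, and there is no ∂_2, so H_1 ≅ Z.

(K is a triangulation of the circle S^1.)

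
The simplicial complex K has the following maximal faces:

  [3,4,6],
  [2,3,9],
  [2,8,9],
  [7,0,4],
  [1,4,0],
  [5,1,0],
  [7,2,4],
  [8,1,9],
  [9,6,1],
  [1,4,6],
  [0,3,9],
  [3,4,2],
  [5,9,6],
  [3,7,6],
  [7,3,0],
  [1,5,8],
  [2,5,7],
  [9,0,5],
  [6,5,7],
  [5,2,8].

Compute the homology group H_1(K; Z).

Take the total order 0 < 1 < 2 < 3 < 4 < 5 < 6 < 7 < 8 < 9 on the vertex set. Then K (dimension 2) consists of the simplices:

  0-simplices (10): [0], [1], [2], [3], [4], [5], [6], [7], [8], [9]
  1-simplices (30): (30 of them)
  2-simplices (20): (20 of them)

Hence C_0 ≅ Z^10, C_1 ≅ Z^30, C_2 ≅ Z^20.

Boundary ∂_1: C_1 → C_0 is given by ∂[p,q] = [q] − [p].
The 10×30 boundary matrix has rank 9 and Smith normal form diag(1,1,1,1,1,1,1,1,1).

Boundary ∂_2: C_2 → C_1 acts by ∂[p,q,r] = [q,r] − [p,r] + [p,q]. For instance
  ∂[2,5,8] = [5,8] − [2,8] + [2,5],
  ∂[2,3,9] = [3,9] − [2,9] + [2,3].
The 30×20 boundary matrix has rank 20 and Smith normal form diag(1,1,1,1,1,1,1,1,1,1,1,1,1,1,1,1,1,1,1,2).

Now H_k = ker ∂_k / im ∂_{k+1}, so:

  H_1: rank ker ∂_1 − rank ∂_2 = (30 − 9) − 20 = 1, and ∂_2 has invariant factor 2 > 1, so H_1 = Z ⊕ Z/2.

(K is a triangulation of the Klein bottle.)

H_1 ≅ Z ⊕ Z/2.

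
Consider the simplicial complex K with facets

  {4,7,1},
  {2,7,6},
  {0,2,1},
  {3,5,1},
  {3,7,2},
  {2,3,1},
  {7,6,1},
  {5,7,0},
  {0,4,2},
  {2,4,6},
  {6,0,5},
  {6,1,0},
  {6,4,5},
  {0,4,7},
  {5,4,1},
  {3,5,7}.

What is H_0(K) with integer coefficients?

Take the total order 0 < 1 < 2 < 3 < 4 < 5 < 6 < 7 on the vertex set. Then K (dimension 2) consists of the simplices:

  0-simplices (8): [0], [1], [2], [3], [4], [5], [6], [7]
  1-simplices (24): (24 of them)
  2-simplices (16): [0,1,2], [0,1,6], [0,2,4], [0,4,7], [0,5,6], [0,5,7], [1,2,3], [1,3,5], [1,4,5], [1,4,7], [1,6,7], [2,3,7], [2,4,6], [2,6,7], [3,5,7], [4,5,6]

Hence C_0 ≅ Z^8, C_1 ≅ Z^24, C_2 ≅ Z^16.

∂_1: C_1 → C_0 is given by ∂[p,q] = [q] − [p]. For instance
  ∂[0,7] = [7] − [0].
As a 8×24 matrix over Z this has rank 7, with invariant factors (1,1,1,1,1,1,1).

Boundary ∂_2: C_2 → C_1 acts by ∂[p,q,r] = [q,r] − [p,r] + [p,q]. For instance
  ∂[1,3,5] = [3,5] − [1,5] + [1,3],
  ∂[0,1,2] = [1,2] − [0,2] + [0,1].
This gives a 24×16 integer matrix of rank 15; reducing to Smith normal form yields diagonal entries (1,1,1,1,1,1,1,1,1,1,1,1,1,1,1).

Reading off H_k = ker ∂_k / im ∂_{k+1}:

  H_0: rank C_0 − rank ∂_1 = 8 − 7 = 1, and the invariant factors of ∂_1 are all 1, so H_0 = Z.

(K is a triangulation of the torus T^2.)

H_0 = Z.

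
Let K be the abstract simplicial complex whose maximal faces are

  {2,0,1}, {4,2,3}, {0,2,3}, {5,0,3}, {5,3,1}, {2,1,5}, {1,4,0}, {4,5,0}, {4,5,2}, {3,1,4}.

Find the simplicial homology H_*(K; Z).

H_0 ≅ Z,  H_1 ≅ Z/2,  H_2 = 0.

We work with the vertex ordering 0 < 1 < 2 < 3 < 4 < 5. The simplices of K, each written with vertices in increasing order, are:

  0-simplices (6): [0], [1], [2], [3], [4], [5]
  1-simplices (15): [0,1], [0,2], [0,3], [0,4], [0,5], [1,2], [1,3], [1,4], [1,5], [2,3], [2,4], [2,5], [3,4], [3,5], [4,5]
  2-simplices (10): [0,1,2], [0,1,4], [0,2,3], [0,3,5], [0,4,5], [1,2,5], [1,3,4], [1,3,5], [2,3,4], [2,4,5]

Hence C_0 ≅ Z^6, C_1 ≅ Z^15, C_2 ≅ Z^10.

The boundary map ∂_1: C_1 → C_0 maps an edge to its endpoints' difference, ∂[p,q] = q − p.
The 6×15 boundary matrix has rank 5 and Smith normal form diag(1,1,1,1,1).

Boundary ∂_2: C_2 → C_1 acts by ∂[p,q,r] = [q,r] − [p,r] + [p,q]. For instance
  ∂[1,3,4] = [3,4] − [1,4] + [1,3],
  ∂[1,3,5] = [3,5] − [1,5] + [1,3].
As a 15×10 matrix over Z this has rank 10, with invariant factors (1,1,1,1,1,1,1,1,1,2).

Reading off H_k = ker ∂_k / im ∂_{k+1}:

  H_0: rank C_0 − rank ∂_1 = 6 − 5 = 1, and the invariant factors of ∂_1 are all 1, so H_0 ≅ Z.
  H_1: rank ker ∂_1 − rank ∂_2 = (15 − 5) − 10 = 0, and ∂_2 has invariant factor 2 > 1, so H_1 ≅ Z/2.
  H_2: rank ker ∂_2 − rank ∂_3 = (10 − 10) − 0 = 0, and there is no ∂_3, so H_2 ≅ 0.

As a check, the Euler characteristic is 6 − 15 + 10 = 1, which agrees with 1 − 0 + 0 = 1.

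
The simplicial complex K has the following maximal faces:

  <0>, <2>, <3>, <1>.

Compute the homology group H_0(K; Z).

Fix the vertex order 0 < 1 < 2 < 3 and write every simplex with vertices in increasing order. Then dim K = 0 and the simplices of K are:

  0-simplices (4): [0], [1], [2], [3]

giving chain groups C_0 ≅ Z^4.

From H_k ≅ ker(∂_k) / im(∂_{k+1}) we obtain:

  H_0: rank C_0 − rank ∂_1 = 4 − 0 = 4, and there is no ∂_1, so H_0 = Z^4.

(K is a triangulation of a set of 4 points.)

H_0 = Z^4.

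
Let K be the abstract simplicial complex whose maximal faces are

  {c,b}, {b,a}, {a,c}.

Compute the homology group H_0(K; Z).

Take the total order a < b < c on the vertex set. Then K (dimension 1) consists of the simplices:

  0-simplices (3): a, b, c
  1-simplices (3): ab, ac, bc

Hence C_0 ≅ Z^3, C_1 ≅ Z^3.

∂_1: C_1 → C_0 sends each edge [p,q] (with p < q) to q − p. For instance
  ∂ac = c − a.
As a 3×3 matrix over Z this has rank 2, with invariant factors (1,1).

Computing H_k = (kernel of ∂_k) / (image of ∂_{k+1}):

  H_0: rank C_0 − rank ∂_1 = 3 − 2 = 1, and the invariant factors of ∂_1 are all 1, so H_0 = Z.

(K is a triangulation of the circle S^1.)

H_0 ≅ Z.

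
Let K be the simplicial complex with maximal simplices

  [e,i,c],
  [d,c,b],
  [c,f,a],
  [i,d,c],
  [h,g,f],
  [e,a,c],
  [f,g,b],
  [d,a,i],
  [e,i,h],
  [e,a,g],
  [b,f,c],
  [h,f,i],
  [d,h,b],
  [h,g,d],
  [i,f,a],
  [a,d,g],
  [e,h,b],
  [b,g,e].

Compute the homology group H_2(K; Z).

We work with the vertex ordering a < b < c < d < e < f < g < h < i. The simplices of K, each written with vertices in increasing order, are:

  0-simplices (9): a, b, c, d, e, f, g, h, i
  1-simplices (27): ac, ad, ae, af, ag, ai, bc, bd, be, bf, bg, bh, cd, ce, cf, ci, dg, dh, di, eg, eh, ei, fg, fh, fi, gh, hi
  2-simplices (18): ace, acf, adg, adi, aeg, afi, bcd, bcf, bdh, beg, beh, bfg, cdi, cei, dgh, ehi, fgh, fhi

giving chain groups C_0 ≅ Z^9, C_1 ≅ Z^27, C_2 ≅ Z^18.

∂_1: C_1 → C_0 maps an edge to its endpoints' difference, ∂[p,q] = q − p. For instance
  ∂cd = d − c.
As a 9×27 matrix over Z this has rank 8, with invariant factors (1,1,1,1,1,1,1,1).

∂_2: C_2 → C_1 sends each 2-simplex [p,q,r] to [q,r] − [p,r] + [p,q]. For instance
  ∂aeg = eg − ag + ae,
  ∂fhi = hi − fi + fh.
As a 27×18 matrix over Z this has rank 18, with invariant factors (1,1,1,1,1,1,1,1,1,1,1,1,1,1,1,1,1,2).

From H_k ≅ ker(∂_k) / im(∂_{k+1}) we obtain:

  H_2: rank ker ∂_2 − rank ∂_3 = (18 − 18) − 0 = 0, and there is no ∂_3, so H_2 ≅ 0.

(K is a triangulation of the Klein bottle.)

H_2 ≅ 0.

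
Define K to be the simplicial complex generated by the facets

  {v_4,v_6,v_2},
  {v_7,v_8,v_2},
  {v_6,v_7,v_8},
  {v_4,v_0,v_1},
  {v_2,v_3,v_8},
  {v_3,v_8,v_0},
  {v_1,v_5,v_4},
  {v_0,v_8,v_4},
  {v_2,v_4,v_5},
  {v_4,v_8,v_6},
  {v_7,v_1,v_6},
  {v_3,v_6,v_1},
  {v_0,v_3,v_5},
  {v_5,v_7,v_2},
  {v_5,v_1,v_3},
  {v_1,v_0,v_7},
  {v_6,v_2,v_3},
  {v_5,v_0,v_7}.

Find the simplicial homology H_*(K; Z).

Fix the vertex order v_0 < v_1 < v_2 < v_3 < v_4 < v_5 < v_6 < v_7 < v_8 and write every simplex with vertices in increasing order. Then dim K = 2 and the simplices of K are:

  0-simplices (9): [v_0], [v_1], [v_2], [v_3], [v_4], [v_5], [v_6], [v_7], [v_8]
  1-simplices (27): (27 of them)
  2-simplices (18): (18 of them)

so the chain groups are C_0 ≅ Z^9, C_1 ≅ Z^27, C_2 ≅ Z^18.

Boundary ∂_1: C_1 → C_0 is given by ∂[p,q] = [q] − [p].
As a 9×27 matrix over Z this has rank 8, with invariant factors (1,1,1,1,1,1,1,1).

The boundary map ∂_2: C_2 → C_1 maps a triangle to the signed sum of its edges. For instance
  ∂[v_0,v_1,v_4] = [v_1,v_4] − [v_0,v_4] + [v_0,v_1],
  ∂[v_2,v_4,v_5] = [v_4,v_5] − [v_2,v_5] + [v_2,v_4].
The 27×18 boundary matrix has rank 18 and Smith normal form diag(1,1,1,1,1,1,1,1,1,1,1,1,1,1,1,1,1,2).

From H_k ≅ ker(∂_k) / im(∂_{k+1}) we obtain:

  H_0: rank C_0 − rank ∂_1 = 9 − 8 = 1, and the invariant factors of ∂_1 are all 1, so H_0 = Z.
  H_1: rank ker ∂_1 − rank ∂_2 = (27 − 8) − 18 = 1, and ∂_2 has invariant factor 2 > 1, so H_1 = Z ⊕ Z/2.
  H_2: rank ker ∂_2 − rank ∂_3 = (18 − 18) − 0 = 0, and there is no ∂_3, so H_2 = 0.

As a check, the Euler characteristic is 9 − 27 + 18 = 0, which agrees with 1 − 1 + 0 = 0.
(K is a triangulation of the Klein bottle.)

H_0 ≅ Z,  H_1 ≅ Z ⊕ Z/2,  H_2 = 0.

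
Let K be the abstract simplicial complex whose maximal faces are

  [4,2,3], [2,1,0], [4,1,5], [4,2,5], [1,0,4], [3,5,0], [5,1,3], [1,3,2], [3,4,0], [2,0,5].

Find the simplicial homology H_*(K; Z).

Fix the vertex order 0 < 1 < 2 < 3 < 4 < 5 and write every simplex with vertices in increasing order. Then dim K = 2 and the simplices of K are:

  0-simplices (6): [0], [1], [2], [3], [4], [5]
  1-simplices (15): [0,1], [0,2], [0,3], [0,4], [0,5], [1,2], [1,3], [1,4], [1,5], [2,3], [2,4], [2,5], [3,4], [3,5], [4,5]
  2-simplices (10): [0,1,2], [0,1,4], [0,2,5], [0,3,4], [0,3,5], [1,2,3], [1,3,5], [1,4,5], [2,3,4], [2,4,5]

giving chain groups C_0 ≅ Z^6, C_1 ≅ Z^15, C_2 ≅ Z^10.

Boundary ∂_1: C_1 → C_0 sends each edge [p,q] (with p < q) to q − p.
As a 6×15 matrix over Z this has rank 5, with invariant factors (1,1,1,1,1).

∂_2: C_2 → C_1 sends each 2-simplex [p,q,r] to [q,r] − [p,r] + [p,q]. For instance
  ∂[0,1,4] = [1,4] − [0,4] + [0,1],
  ∂[1,2,3] = [2,3] − [1,3] + [1,2].
The resulting 15×10 matrix has rank 10, and its Smith normal form has invariant factors (1,1,1,1,1,1,1,1,1,2).

Now H_k = ker ∂_k / im ∂_{k+1}, so:

  H_0: rank C_0 − rank ∂_1 = 6 − 5 = 1, and the invariant factors of ∂_1 are all 1, so H_0 ≅ Z.
  H_1: rank ker ∂_1 − rank ∂_2 = (15 − 5) − 10 = 0, and ∂_2 has invariant factor 2 > 1, so H_1 ≅ Z/2.
  H_2: rank ker ∂_2 − rank ∂_3 = (10 − 10) − 0 = 0, and there is no ∂_3, so H_2 ≅ 0.

(K is a triangulation of the real projective plane RP^2.)

H_0 = Z,  H_1 = Z/2,  H_2 = 0.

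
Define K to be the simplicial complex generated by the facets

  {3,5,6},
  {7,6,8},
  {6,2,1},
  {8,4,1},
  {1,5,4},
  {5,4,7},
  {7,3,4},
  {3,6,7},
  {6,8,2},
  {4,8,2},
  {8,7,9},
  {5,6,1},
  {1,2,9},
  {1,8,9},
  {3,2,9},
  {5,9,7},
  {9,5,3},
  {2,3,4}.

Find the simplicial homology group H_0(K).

K has 9 vertices, 27 edges, 18 triangles.
rank ∂_0 = 0, rank ∂_1 = 8 ⇒ b_0 = 9 − 0 − 8 = 1; all invariant factors of ∂_1 are 1 so no torsion. So H_0 ≅ Z.

H_0 ≅ Z.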